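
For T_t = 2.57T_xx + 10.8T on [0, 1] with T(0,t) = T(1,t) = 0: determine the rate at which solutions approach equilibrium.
Eigenvalues: λₙ = 2.57n²π²/1² - 10.8.
First three modes:
  n=1: λ₁ = 2.57π² - 10.8 ≈ 14.565
  n=2: λ₂ = 10.28π² - 10.8 ≈ 90.66
  n=3: λ₃ = 23.13π² - 10.8 ≈ 217.484
Since 2.57π² ≈ 25.365 > 10.8, all λₙ > 0.
The n=1 mode decays slowest → dominates as t → ∞.
Asymptotic: T ~ c₁ sin(πx/1) e^{-λ₁t} with decay rate λ₁ ≈ 14.565.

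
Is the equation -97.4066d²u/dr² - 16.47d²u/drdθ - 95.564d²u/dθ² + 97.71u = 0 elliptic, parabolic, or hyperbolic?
Computing B² - 4AC with A = -97.4066, B = -16.47, C = -95.564: discriminant = -36962.9963896 (negative). Answer: elliptic.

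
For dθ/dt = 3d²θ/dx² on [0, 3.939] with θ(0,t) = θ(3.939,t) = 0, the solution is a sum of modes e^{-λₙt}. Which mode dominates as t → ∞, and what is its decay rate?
Eigenvalues: λₙ = 3n²π²/3.939².
First three modes:
  n=1: λ₁ = 3π²/3.939² ≈ 1.908
  n=2: λ₂ = 12π²/3.939² ≈ 7.633 (4× faster decay)
  n=3: λ₃ = 27π²/3.939² ≈ 17.175 (9× faster decay)
As t → ∞, higher modes decay exponentially faster. The n=1 mode dominates: θ ~ c₁ sin(πx/3.939) e^{-λ₁t}.
Decay rate: λ₁ = 3π²/3.939² ≈ 1.908.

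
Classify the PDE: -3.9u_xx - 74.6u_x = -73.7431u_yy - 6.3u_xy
Rewriting in standard form: -3.9u_xx + 6.3u_xy + 73.7431u_yy - 74.6u_x = 0. A = -3.9, B = 6.3, C = 73.7431. Discriminant B² - 4AC = 1190.08236. Since 1190.08236 > 0, hyperbolic.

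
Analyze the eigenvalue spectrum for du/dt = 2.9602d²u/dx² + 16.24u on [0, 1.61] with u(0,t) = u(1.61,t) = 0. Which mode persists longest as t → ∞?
Eigenvalues: λₙ = 2.9602n²π²/1.61² - 16.24.
First three modes:
  n=1: λ₁ = 2.9602π²/1.61² - 16.24 ≈ -4.969
  n=2: λ₂ = 11.8408π²/1.61² - 16.24 ≈ 28.845
  n=3: λ₃ = 26.6418π²/1.61² - 16.24 ≈ 85.201
Since 2.9602π²/1.61² ≈ 11.271 < 16.24, λ₁ < 0.
The n=1 mode grows fastest (−λₙ is largest for n=1) → dominates.
Asymptotic: u ~ c₁ sin(πx/1.61) e^{4.969t} (exponential growth at rate −λ₁ ≈ 4.969).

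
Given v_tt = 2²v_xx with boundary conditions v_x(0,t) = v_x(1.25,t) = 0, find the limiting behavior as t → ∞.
v oscillates about a mean that drifts linearly in t (generically unbounded; no decay). There is no damping, so the nonconstant modes persist as standing waves (energy conserved, no decay). But with Neumann conditions at both ends the constant mode has eigenvalue 0: the spatial mean M(t) of v satisfies M'' = 0, so M(t) = M(0) + M'(0)·t. Unless the initial velocity has zero mean (∫v_t(x,0)dx = 0), the solution grows linearly in t (unbounded, though not exponentially); if it does have zero mean, the solution stays bounded and simply oscillates.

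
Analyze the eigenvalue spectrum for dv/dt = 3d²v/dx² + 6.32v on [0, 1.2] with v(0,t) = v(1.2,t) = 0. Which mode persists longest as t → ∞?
Eigenvalues: λₙ = 3n²π²/1.2² - 6.32.
First three modes:
  n=1: λ₁ = 3π²/1.2² - 6.32 ≈ 14.242
  n=2: λ₂ = 12π²/1.2² - 6.32 ≈ 75.927
  n=3: λ₃ = 27π²/1.2² - 6.32 ≈ 178.735
Since 3π²/1.2² ≈ 20.562 > 6.32, all λₙ > 0.
The n=1 mode decays slowest → dominates as t → ∞.
Asymptotic: v ~ c₁ sin(πx/1.2) e^{-λ₁t} with decay rate λ₁ ≈ 14.242.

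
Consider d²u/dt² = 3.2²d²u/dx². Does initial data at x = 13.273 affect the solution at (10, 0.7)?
No. The domain of dependence is [7.76, 12.24], and 13.273 is outside this interval.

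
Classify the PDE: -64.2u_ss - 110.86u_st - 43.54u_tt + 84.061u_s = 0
A = -64.2, B = -110.86, C = -43.54. Discriminant B² - 4AC = 1108.8676. Since 1108.8676 > 0, hyperbolic.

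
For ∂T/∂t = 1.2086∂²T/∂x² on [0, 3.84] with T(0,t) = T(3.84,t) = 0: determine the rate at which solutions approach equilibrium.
Eigenvalues: λₙ = 1.2086n²π²/3.84².
First three modes:
  n=1: λ₁ = 1.2086π²/3.84² ≈ 0.809
  n=2: λ₂ = 4.8344π²/3.84² ≈ 3.236 (4× faster decay)
  n=3: λ₃ = 10.8774π²/3.84² ≈ 7.281 (9× faster decay)
As t → ∞, higher modes decay exponentially faster. The n=1 mode dominates: T ~ c₁ sin(πx/3.84) e^{-λ₁t}.
Decay rate: λ₁ = 1.2086π²/3.84² ≈ 0.809.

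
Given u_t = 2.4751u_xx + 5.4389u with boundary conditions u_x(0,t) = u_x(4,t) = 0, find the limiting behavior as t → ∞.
u grows unboundedly. With Neumann BCs the constant mode has diffusion eigenvalue 0, so any r > 0 makes it grow like e^(5.4389t); solution grows exponentially.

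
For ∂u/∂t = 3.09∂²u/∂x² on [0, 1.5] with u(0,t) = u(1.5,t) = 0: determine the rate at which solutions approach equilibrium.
Eigenvalues: λₙ = 3.09n²π²/1.5².
First three modes:
  n=1: λ₁ = 3.09π²/1.5² ≈ 13.554
  n=2: λ₂ = 12.36π²/1.5² ≈ 54.217 (4× faster decay)
  n=3: λ₃ = 27.81π²/1.5² ≈ 121.988 (9× faster decay)
As t → ∞, higher modes decay exponentially faster. The n=1 mode dominates: u ~ c₁ sin(πx/1.5) e^{-λ₁t}.
Decay rate: λ₁ = 3.09π²/1.5² ≈ 13.554.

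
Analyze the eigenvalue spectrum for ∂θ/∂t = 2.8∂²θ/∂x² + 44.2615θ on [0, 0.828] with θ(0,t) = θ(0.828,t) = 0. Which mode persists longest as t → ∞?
Eigenvalues: λₙ = 2.8n²π²/0.828² - 44.2615.
First three modes:
  n=1: λ₁ = 2.8π²/0.828² - 44.2615 ≈ -3.953
  n=2: λ₂ = 11.2π²/0.828² - 44.2615 ≈ 116.973
  n=3: λ₃ = 25.2π²/0.828² - 44.2615 ≈ 318.515
Since 2.8π²/0.828² ≈ 40.309 < 44.2615, λ₁ < 0.
The n=1 mode grows fastest (−λₙ is largest for n=1) → dominates.
Asymptotic: θ ~ c₁ sin(πx/0.828) e^{3.953t} (exponential growth at rate −λ₁ ≈ 3.953).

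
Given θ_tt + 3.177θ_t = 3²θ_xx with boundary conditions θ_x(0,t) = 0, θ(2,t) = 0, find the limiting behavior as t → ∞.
θ → 0. Damping (γ=3.177) dissipates energy; oscillations decay exponentially.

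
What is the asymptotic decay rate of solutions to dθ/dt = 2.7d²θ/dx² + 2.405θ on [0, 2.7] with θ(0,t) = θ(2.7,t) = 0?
Eigenvalues: λₙ = 2.7n²π²/2.7² - 2.405.
First three modes:
  n=1: λ₁ = 2.7π²/2.7² - 2.405 ≈ 1.25
  n=2: λ₂ = 10.8π²/2.7² - 2.405 ≈ 12.217
  n=3: λ₃ = 24.3π²/2.7² - 2.405 ≈ 30.494
Since 2.7π²/2.7² ≈ 3.655 > 2.405, all λₙ > 0.
The n=1 mode decays slowest → dominates as t → ∞.
Asymptotic: θ ~ c₁ sin(πx/2.7) e^{-λ₁t} with decay rate λ₁ ≈ 1.25.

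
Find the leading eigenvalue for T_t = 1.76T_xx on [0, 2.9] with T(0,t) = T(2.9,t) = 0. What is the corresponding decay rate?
Eigenvalues: λₙ = 1.76n²π²/2.9².
First three modes:
  n=1: λ₁ = 1.76π²/2.9² ≈ 2.065
  n=2: λ₂ = 7.04π²/2.9² ≈ 8.262 (4× faster decay)
  n=3: λ₃ = 15.84π²/2.9² ≈ 18.589 (9× faster decay)
As t → ∞, higher modes decay exponentially faster. The n=1 mode dominates: T ~ c₁ sin(πx/2.9) e^{-λ₁t}.
Decay rate: λ₁ = 1.76π²/2.9² ≈ 2.065.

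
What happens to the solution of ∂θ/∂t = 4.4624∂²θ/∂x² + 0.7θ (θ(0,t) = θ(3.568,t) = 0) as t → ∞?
θ → 0. Diffusion dominates reaction (r=0.7 < κπ²/L²≈3.46); solution decays.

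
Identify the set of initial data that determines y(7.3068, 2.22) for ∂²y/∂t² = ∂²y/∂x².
Domain of dependence: [5.0868, 9.5268]. Signals travel at speed 1, so data within |x - 7.3068| ≤ 1·2.22 = 2.22 can reach the point.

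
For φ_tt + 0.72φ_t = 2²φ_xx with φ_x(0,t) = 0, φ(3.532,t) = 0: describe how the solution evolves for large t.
φ → 0. Damping (γ=0.72) dissipates energy; oscillations decay exponentially.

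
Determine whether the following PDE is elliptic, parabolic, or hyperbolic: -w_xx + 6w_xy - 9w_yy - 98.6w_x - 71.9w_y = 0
Coefficients: A = -1, B = 6, C = -9. B² - 4AC = 0, which is zero, so the equation is parabolic.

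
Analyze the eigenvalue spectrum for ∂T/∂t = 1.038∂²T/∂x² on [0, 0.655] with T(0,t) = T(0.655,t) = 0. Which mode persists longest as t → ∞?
Eigenvalues: λₙ = 1.038n²π²/0.655².
First three modes:
  n=1: λ₁ = 1.038π²/0.655² ≈ 23.879
  n=2: λ₂ = 4.152π²/0.655² ≈ 95.516 (4× faster decay)
  n=3: λ₃ = 9.342π²/0.655² ≈ 214.91 (9× faster decay)
As t → ∞, higher modes decay exponentially faster. The n=1 mode dominates: T ~ c₁ sin(πx/0.655) e^{-λ₁t}.
Decay rate: λ₁ = 1.038π²/0.655² ≈ 23.879.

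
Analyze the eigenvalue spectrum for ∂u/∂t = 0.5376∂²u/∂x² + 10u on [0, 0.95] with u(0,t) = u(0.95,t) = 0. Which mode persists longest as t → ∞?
Eigenvalues: λₙ = 0.5376n²π²/0.95² - 10.
First three modes:
  n=1: λ₁ = 0.5376π²/0.95² - 10 ≈ -4.121
  n=2: λ₂ = 2.1504π²/0.95² - 10 ≈ 13.516
  n=3: λ₃ = 4.8384π²/0.95² - 10 ≈ 42.912
Since 0.5376π²/0.95² ≈ 5.879 < 10, λ₁ < 0.
The n=1 mode grows fastest (−λₙ is largest for n=1) → dominates.
Asymptotic: u ~ c₁ sin(πx/0.95) e^{4.121t} (exponential growth at rate −λ₁ ≈ 4.121).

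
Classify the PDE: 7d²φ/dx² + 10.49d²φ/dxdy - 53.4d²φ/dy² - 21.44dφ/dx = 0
A = 7, B = 10.49, C = -53.4. Discriminant B² - 4AC = 1605.2401. Since 1605.2401 > 0, hyperbolic.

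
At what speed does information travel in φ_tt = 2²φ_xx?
Speed = 2. Information travels along characteristics x = x₀ ± 2t.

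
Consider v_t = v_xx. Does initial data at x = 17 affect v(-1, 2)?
Yes, for any finite x. The heat equation has infinite propagation speed, so all initial data affects all points at any t > 0.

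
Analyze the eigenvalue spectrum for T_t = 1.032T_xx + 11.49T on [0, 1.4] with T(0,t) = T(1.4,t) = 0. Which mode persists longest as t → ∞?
Eigenvalues: λₙ = 1.032n²π²/1.4² - 11.49.
First three modes:
  n=1: λ₁ = 1.032π²/1.4² - 11.49 ≈ -6.293
  n=2: λ₂ = 4.128π²/1.4² - 11.49 ≈ 9.297
  n=3: λ₃ = 9.288π²/1.4² - 11.49 ≈ 35.28
Since 1.032π²/1.4² ≈ 5.197 < 11.49, λ₁ < 0.
The n=1 mode grows fastest (−λₙ is largest for n=1) → dominates.
Asymptotic: T ~ c₁ sin(πx/1.4) e^{6.293t} (exponential growth at rate −λ₁ ≈ 6.293).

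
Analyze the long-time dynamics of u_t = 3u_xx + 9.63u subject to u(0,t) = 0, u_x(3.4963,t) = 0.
Long-time behavior: u grows unboundedly. Reaction dominates diffusion (r=9.63 > κπ²/(4L²)≈0.61); solution grows exponentially.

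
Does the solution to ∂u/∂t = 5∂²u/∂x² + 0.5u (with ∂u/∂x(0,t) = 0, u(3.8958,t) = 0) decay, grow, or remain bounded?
u → 0. Diffusion dominates reaction (r=0.5 < κπ²/(4L²)≈0.81); solution decays.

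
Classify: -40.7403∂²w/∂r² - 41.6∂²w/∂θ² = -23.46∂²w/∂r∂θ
Rewriting in standard form: -40.7403∂²w/∂r² + 23.46∂²w/∂r∂θ - 41.6∂²w/∂θ² = 0. Elliptic (discriminant = -6228.81432).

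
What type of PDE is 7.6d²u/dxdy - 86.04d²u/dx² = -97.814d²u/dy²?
Rewriting in standard form: -86.04d²u/dx² + 7.6d²u/dxdy + 97.814d²u/dy² = 0. With A = -86.04, B = 7.6, C = 97.814, the discriminant is 33721.42624. This is a hyperbolic PDE.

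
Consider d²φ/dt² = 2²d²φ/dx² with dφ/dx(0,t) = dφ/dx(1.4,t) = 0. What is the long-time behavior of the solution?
As t → ∞, φ oscillates about a mean that drifts linearly in t (generically unbounded; no decay). There is no damping, so the nonconstant modes persist as standing waves (energy conserved, no decay). But with Neumann conditions at both ends the constant mode has eigenvalue 0: the spatial mean M(t) of φ satisfies M'' = 0, so M(t) = M(0) + M'(0)·t. Unless the initial velocity has zero mean (∫φ_t(x,0)dx = 0), the solution grows linearly in t (unbounded, though not exponentially); if it does have zero mean, the solution stays bounded and simply oscillates.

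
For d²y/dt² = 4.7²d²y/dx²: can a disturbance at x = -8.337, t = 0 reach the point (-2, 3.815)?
Yes. The domain of dependence is [-19.9305, 15.9305], and -8.337 ∈ [-19.9305, 15.9305].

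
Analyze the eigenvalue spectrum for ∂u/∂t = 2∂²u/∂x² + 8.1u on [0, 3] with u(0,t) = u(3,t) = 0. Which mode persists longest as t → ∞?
Eigenvalues: λₙ = 2n²π²/3² - 8.1.
First three modes:
  n=1: λ₁ = 2π²/3² - 8.1 ≈ -5.907
  n=2: λ₂ = 8π²/3² - 8.1 ≈ 0.673
  n=3: λ₃ = 18π²/3² - 8.1 ≈ 11.639
Since 2π²/3² ≈ 2.193 < 8.1, λ₁ < 0.
The n=1 mode grows fastest (−λₙ is largest for n=1) → dominates.
Asymptotic: u ~ c₁ sin(πx/3) e^{5.907t} (exponential growth at rate −λ₁ ≈ 5.907).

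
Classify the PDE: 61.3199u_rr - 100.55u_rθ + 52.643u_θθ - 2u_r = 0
A = 61.3199, B = -100.55, C = 52.643. Discriminant B² - 4AC = -2801.9514828. Since -2801.9514828 < 0, elliptic.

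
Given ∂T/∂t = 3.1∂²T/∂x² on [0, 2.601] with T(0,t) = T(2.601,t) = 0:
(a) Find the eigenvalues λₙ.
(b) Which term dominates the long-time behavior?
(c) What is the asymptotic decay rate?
Eigenvalues: λₙ = 3.1n²π²/2.601².
First three modes:
  n=1: λ₁ = 3.1π²/2.601² ≈ 4.523
  n=2: λ₂ = 12.4π²/2.601² ≈ 18.09 (4× faster decay)
  n=3: λ₃ = 27.9π²/2.601² ≈ 40.703 (9× faster decay)
As t → ∞, higher modes decay exponentially faster. The n=1 mode dominates: T ~ c₁ sin(πx/2.601) e^{-λ₁t}.
Decay rate: λ₁ = 3.1π²/2.601² ≈ 4.523.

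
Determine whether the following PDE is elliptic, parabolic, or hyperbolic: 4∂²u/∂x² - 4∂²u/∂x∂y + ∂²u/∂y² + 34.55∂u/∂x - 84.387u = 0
Coefficients: A = 4, B = -4, C = 1. B² - 4AC = 0, which is zero, so the equation is parabolic.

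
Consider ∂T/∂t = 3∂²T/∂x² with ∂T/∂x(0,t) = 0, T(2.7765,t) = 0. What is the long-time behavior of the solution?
As t → ∞, T → 0. Heat escapes through the Dirichlet boundary.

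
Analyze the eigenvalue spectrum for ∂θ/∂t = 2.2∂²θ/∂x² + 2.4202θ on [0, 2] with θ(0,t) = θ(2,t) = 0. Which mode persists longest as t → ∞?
Eigenvalues: λₙ = 2.2n²π²/2² - 2.4202.
First three modes:
  n=1: λ₁ = 2.2π²/2² - 2.4202 ≈ 3.008
  n=2: λ₂ = 8.8π²/2² - 2.4202 ≈ 19.293
  n=3: λ₃ = 19.8π²/2² - 2.4202 ≈ 46.434
Since 2.2π²/2² ≈ 5.428 > 2.4202, all λₙ > 0.
The n=1 mode decays slowest → dominates as t → ∞.
Asymptotic: θ ~ c₁ sin(πx/2) e^{-λ₁t} with decay rate λ₁ ≈ 3.008.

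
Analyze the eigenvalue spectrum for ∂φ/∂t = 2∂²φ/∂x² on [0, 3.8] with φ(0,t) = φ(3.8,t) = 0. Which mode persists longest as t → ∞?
Eigenvalues: λₙ = 2n²π²/3.8².
First three modes:
  n=1: λ₁ = 2π²/3.8² ≈ 1.367
  n=2: λ₂ = 8π²/3.8² ≈ 5.468 (4× faster decay)
  n=3: λ₃ = 18π²/3.8² ≈ 12.303 (9× faster decay)
As t → ∞, higher modes decay exponentially faster. The n=1 mode dominates: φ ~ c₁ sin(πx/3.8) e^{-λ₁t}.
Decay rate: λ₁ = 2π²/3.8² ≈ 1.367.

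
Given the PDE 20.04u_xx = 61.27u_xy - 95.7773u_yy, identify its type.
Rewriting in standard form: 20.04u_xx - 61.27u_xy + 95.7773u_yy = 0. The second-order coefficients are A = 20.04, B = -61.27, C = 95.7773. Since B² - 4AC = -3923.495468 < 0, this is an elliptic PDE.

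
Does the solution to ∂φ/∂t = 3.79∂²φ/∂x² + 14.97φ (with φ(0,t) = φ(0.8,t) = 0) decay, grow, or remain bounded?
φ → 0. Diffusion dominates reaction (r=14.97 < κπ²/L²≈58.45); solution decays.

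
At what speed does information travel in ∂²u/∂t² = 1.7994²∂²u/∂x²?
Speed = 1.7994. Information travels along characteristics x = x₀ ± 1.7994t.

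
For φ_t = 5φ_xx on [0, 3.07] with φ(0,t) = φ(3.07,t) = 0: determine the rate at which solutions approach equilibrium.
Eigenvalues: λₙ = 5n²π²/3.07².
First three modes:
  n=1: λ₁ = 5π²/3.07² ≈ 5.236
  n=2: λ₂ = 20π²/3.07² ≈ 20.944 (4× faster decay)
  n=3: λ₃ = 45π²/3.07² ≈ 47.123 (9× faster decay)
As t → ∞, higher modes decay exponentially faster. The n=1 mode dominates: φ ~ c₁ sin(πx/3.07) e^{-λ₁t}.
Decay rate: λ₁ = 5π²/3.07² ≈ 5.236.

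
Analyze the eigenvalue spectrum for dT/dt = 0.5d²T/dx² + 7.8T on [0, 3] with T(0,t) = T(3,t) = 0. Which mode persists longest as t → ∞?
Eigenvalues: λₙ = 0.5n²π²/3² - 7.8.
First three modes:
  n=1: λ₁ = 0.5π²/3² - 7.8 ≈ -7.252
  n=2: λ₂ = 2π²/3² - 7.8 ≈ -5.607
  n=3: λ₃ = 4.5π²/3² - 7.8 ≈ -2.865
Since 0.5π²/3² ≈ 0.548 < 7.8, λ₁ < 0.
The n=1 mode grows fastest (−λₙ is largest for n=1) → dominates.
Asymptotic: T ~ c₁ sin(πx/3) e^{7.252t} (exponential growth at rate −λ₁ ≈ 7.252).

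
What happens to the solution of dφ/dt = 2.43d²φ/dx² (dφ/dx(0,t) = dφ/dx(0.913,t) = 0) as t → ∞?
φ → constant (steady state). Heat is conserved (no flux at boundaries); solution approaches the spatial average.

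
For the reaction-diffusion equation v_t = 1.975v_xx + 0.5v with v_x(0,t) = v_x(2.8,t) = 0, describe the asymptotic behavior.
v grows unboundedly. With Neumann BCs the constant mode has diffusion eigenvalue 0, so any r > 0 makes it grow like e^(0.5t); solution grows exponentially.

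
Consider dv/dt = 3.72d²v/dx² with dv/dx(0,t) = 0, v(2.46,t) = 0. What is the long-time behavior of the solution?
As t → ∞, v → 0. Heat escapes through the Dirichlet boundary.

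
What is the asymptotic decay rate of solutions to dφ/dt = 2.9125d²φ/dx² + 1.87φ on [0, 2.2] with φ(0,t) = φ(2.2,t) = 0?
Eigenvalues: λₙ = 2.9125n²π²/2.2² - 1.87.
First three modes:
  n=1: λ₁ = 2.9125π²/2.2² - 1.87 ≈ 4.069
  n=2: λ₂ = 11.65π²/2.2² - 1.87 ≈ 21.886
  n=3: λ₃ = 26.2125π²/2.2² - 1.87 ≈ 51.582
Since 2.9125π²/2.2² ≈ 5.939 > 1.87, all λₙ > 0.
The n=1 mode decays slowest → dominates as t → ∞.
Asymptotic: φ ~ c₁ sin(πx/2.2) e^{-λ₁t} with decay rate λ₁ ≈ 4.069.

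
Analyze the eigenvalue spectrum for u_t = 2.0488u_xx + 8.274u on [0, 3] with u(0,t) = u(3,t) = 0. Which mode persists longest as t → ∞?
Eigenvalues: λₙ = 2.0488n²π²/3² - 8.274.
First three modes:
  n=1: λ₁ = 2.0488π²/3² - 8.274 ≈ -6.027
  n=2: λ₂ = 8.1952π²/3² - 8.274 ≈ 0.713
  n=3: λ₃ = 18.4392π²/3² - 8.274 ≈ 11.947
Since 2.0488π²/3² ≈ 2.247 < 8.274, λ₁ < 0.
The n=1 mode grows fastest (−λₙ is largest for n=1) → dominates.
Asymptotic: u ~ c₁ sin(πx/3) e^{6.027t} (exponential growth at rate −λ₁ ≈ 6.027).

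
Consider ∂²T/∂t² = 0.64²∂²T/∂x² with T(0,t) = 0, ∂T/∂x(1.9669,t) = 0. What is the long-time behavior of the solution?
As t → ∞, T oscillates (no decay). Energy is conserved; the solution oscillates indefinitely as standing waves.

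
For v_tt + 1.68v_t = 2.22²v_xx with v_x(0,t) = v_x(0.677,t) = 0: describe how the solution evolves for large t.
v → constant (steady state). Damping (γ=1.68) dissipates the nonconstant modes; with Neumann BCs the spatial average obeys M''+γM'=0 and tends to a finite limit.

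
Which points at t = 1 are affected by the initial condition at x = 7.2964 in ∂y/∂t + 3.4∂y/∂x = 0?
At x = 10.6964. The characteristic carries data from (7.2964, 0) to (10.6964, 1).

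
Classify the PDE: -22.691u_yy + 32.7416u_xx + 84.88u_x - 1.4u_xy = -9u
Rewriting in standard form: 32.7416u_xx - 1.4u_xy - 22.691u_yy + 84.88u_x + 9u = 0. A = 32.7416, B = -1.4, C = -22.691. Discriminant B² - 4AC = 2973.7185824. Since 2973.7185824 > 0, hyperbolic.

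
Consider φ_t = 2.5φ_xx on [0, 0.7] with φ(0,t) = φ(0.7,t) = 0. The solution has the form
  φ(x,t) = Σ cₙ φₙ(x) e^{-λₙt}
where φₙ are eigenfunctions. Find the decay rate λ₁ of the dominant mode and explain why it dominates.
Eigenvalues: λₙ = 2.5n²π²/0.7².
First three modes:
  n=1: λ₁ = 2.5π²/0.7² ≈ 50.355
  n=2: λ₂ = 10π²/0.7² ≈ 201.42 (4× faster decay)
  n=3: λ₃ = 22.5π²/0.7² ≈ 453.196 (9× faster decay)
As t → ∞, higher modes decay exponentially faster. The n=1 mode dominates: φ ~ c₁ sin(πx/0.7) e^{-λ₁t}.
Decay rate: λ₁ = 2.5π²/0.7² ≈ 50.355.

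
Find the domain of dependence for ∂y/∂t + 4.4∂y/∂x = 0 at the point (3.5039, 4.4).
A single point: x = -15.8561. The characteristic through (3.5039, 4.4) is x - 4.4t = const, so x = 3.5039 - 4.4·4.4 = -15.8561.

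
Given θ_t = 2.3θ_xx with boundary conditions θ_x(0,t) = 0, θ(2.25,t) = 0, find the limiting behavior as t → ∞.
θ → 0. Heat escapes through the Dirichlet boundary.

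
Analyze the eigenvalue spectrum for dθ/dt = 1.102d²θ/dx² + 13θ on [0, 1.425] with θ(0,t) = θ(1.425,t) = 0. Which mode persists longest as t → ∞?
Eigenvalues: λₙ = 1.102n²π²/1.425² - 13.
First three modes:
  n=1: λ₁ = 1.102π²/1.425² - 13 ≈ -7.644
  n=2: λ₂ = 4.408π²/1.425² - 13 ≈ 8.425
  n=3: λ₃ = 9.918π²/1.425² - 13 ≈ 35.205
Since 1.102π²/1.425² ≈ 5.356 < 13, λ₁ < 0.
The n=1 mode grows fastest (−λₙ is largest for n=1) → dominates.
Asymptotic: θ ~ c₁ sin(πx/1.425) e^{7.644t} (exponential growth at rate −λ₁ ≈ 7.644).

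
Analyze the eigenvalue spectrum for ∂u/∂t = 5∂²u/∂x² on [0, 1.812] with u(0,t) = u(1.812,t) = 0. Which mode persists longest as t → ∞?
Eigenvalues: λₙ = 5n²π²/1.812².
First three modes:
  n=1: λ₁ = 5π²/1.812² ≈ 15.03
  n=2: λ₂ = 20π²/1.812² ≈ 60.119 (4× faster decay)
  n=3: λ₃ = 45π²/1.812² ≈ 135.268 (9× faster decay)
As t → ∞, higher modes decay exponentially faster. The n=1 mode dominates: u ~ c₁ sin(πx/1.812) e^{-λ₁t}.
Decay rate: λ₁ = 5π²/1.812² ≈ 15.03.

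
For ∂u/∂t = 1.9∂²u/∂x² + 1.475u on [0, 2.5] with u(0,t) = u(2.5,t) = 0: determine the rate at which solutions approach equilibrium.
Eigenvalues: λₙ = 1.9n²π²/2.5² - 1.475.
First three modes:
  n=1: λ₁ = 1.9π²/2.5² - 1.475 ≈ 1.525
  n=2: λ₂ = 7.6π²/2.5² - 1.475 ≈ 10.526
  n=3: λ₃ = 17.1π²/2.5² - 1.475 ≈ 25.528
Since 1.9π²/2.5² ≈ 3 > 1.475, all λₙ > 0.
The n=1 mode decays slowest → dominates as t → ∞.
Asymptotic: u ~ c₁ sin(πx/2.5) e^{-λ₁t} with decay rate λ₁ ≈ 1.525.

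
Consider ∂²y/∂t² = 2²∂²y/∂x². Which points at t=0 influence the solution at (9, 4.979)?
Domain of dependence: [-0.958, 18.958]. Signals travel at speed 2, so data within |x - 9| ≤ 2·4.979 = 9.958 can reach the point.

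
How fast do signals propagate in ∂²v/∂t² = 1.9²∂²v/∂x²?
Speed = 1.9. Information travels along characteristics x = x₀ ± 1.9t.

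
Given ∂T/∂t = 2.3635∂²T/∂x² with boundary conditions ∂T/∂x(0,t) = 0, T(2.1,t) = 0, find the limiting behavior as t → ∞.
T → 0. Heat escapes through the Dirichlet boundary.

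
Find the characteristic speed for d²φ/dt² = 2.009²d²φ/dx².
Speed = 2.009. Information travels along characteristics x = x₀ ± 2.009t.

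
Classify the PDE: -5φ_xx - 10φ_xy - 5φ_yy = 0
A = -5, B = -10, C = -5. Discriminant B² - 4AC = 0. Since 0 = 0, parabolic.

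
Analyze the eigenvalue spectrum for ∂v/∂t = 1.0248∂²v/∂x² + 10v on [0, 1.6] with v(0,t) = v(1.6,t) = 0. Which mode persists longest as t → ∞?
Eigenvalues: λₙ = 1.0248n²π²/1.6² - 10.
First three modes:
  n=1: λ₁ = 1.0248π²/1.6² - 10 ≈ -6.049
  n=2: λ₂ = 4.0992π²/1.6² - 10 ≈ 5.804
  n=3: λ₃ = 9.2232π²/1.6² - 10 ≈ 25.558
Since 1.0248π²/1.6² ≈ 3.951 < 10, λ₁ < 0.
The n=1 mode grows fastest (−λₙ is largest for n=1) → dominates.
Asymptotic: v ~ c₁ sin(πx/1.6) e^{6.049t} (exponential growth at rate −λ₁ ≈ 6.049).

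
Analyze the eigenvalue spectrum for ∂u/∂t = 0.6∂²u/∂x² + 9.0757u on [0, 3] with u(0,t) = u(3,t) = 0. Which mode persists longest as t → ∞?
Eigenvalues: λₙ = 0.6n²π²/3² - 9.0757.
First three modes:
  n=1: λ₁ = 0.6π²/3² - 9.0757 ≈ -8.418
  n=2: λ₂ = 2.4π²/3² - 9.0757 ≈ -6.444
  n=3: λ₃ = 5.4π²/3² - 9.0757 ≈ -3.154
Since 0.6π²/3² ≈ 0.658 < 9.0757, λ₁ < 0.
The n=1 mode grows fastest (−λₙ is largest for n=1) → dominates.
Asymptotic: u ~ c₁ sin(πx/3) e^{8.418t} (exponential growth at rate −λ₁ ≈ 8.418).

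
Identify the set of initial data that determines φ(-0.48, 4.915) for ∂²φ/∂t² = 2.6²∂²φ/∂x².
Domain of dependence: [-13.259, 12.299]. Signals travel at speed 2.6, so data within |x - -0.48| ≤ 2.6·4.915 = 12.779 can reach the point.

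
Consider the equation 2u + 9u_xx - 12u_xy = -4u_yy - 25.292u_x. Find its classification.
Rewriting in standard form: 9u_xx - 12u_xy + 4u_yy + 25.292u_x + 2u = 0. Parabolic. (A = 9, B = -12, C = 4 gives B² - 4AC = 0.)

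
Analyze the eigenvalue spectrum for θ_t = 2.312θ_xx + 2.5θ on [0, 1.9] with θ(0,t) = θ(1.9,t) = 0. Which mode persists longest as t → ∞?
Eigenvalues: λₙ = 2.312n²π²/1.9² - 2.5.
First three modes:
  n=1: λ₁ = 2.312π²/1.9² - 2.5 ≈ 3.821
  n=2: λ₂ = 9.248π²/1.9² - 2.5 ≈ 22.784
  n=3: λ₃ = 20.808π²/1.9² - 2.5 ≈ 54.388
Since 2.312π²/1.9² ≈ 6.321 > 2.5, all λₙ > 0.
The n=1 mode decays slowest → dominates as t → ∞.
Asymptotic: θ ~ c₁ sin(πx/1.9) e^{-λ₁t} with decay rate λ₁ ≈ 3.821.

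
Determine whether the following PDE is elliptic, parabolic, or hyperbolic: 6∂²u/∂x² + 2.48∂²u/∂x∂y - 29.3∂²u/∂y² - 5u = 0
Coefficients: A = 6, B = 2.48, C = -29.3. B² - 4AC = 709.3504, which is positive, so the equation is hyperbolic.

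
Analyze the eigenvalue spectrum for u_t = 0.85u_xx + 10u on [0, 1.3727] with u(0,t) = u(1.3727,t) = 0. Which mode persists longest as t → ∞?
Eigenvalues: λₙ = 0.85n²π²/1.3727² - 10.
First three modes:
  n=1: λ₁ = 0.85π²/1.3727² - 10 ≈ -5.548
  n=2: λ₂ = 3.4π²/1.3727² - 10 ≈ 7.809
  n=3: λ₃ = 7.65π²/1.3727² - 10 ≈ 30.069
Since 0.85π²/1.3727² ≈ 4.452 < 10, λ₁ < 0.
The n=1 mode grows fastest (−λₙ is largest for n=1) → dominates.
Asymptotic: u ~ c₁ sin(πx/1.3727) e^{5.548t} (exponential growth at rate −λ₁ ≈ 5.548).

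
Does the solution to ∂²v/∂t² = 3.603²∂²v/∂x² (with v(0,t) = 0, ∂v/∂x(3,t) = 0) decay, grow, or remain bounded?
v oscillates (no decay). Energy is conserved; the solution oscillates indefinitely as standing waves.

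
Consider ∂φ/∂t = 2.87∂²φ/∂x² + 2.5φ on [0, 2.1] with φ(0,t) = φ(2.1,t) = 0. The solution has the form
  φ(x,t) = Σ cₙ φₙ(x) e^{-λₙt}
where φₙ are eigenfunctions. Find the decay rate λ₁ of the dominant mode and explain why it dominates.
Eigenvalues: λₙ = 2.87n²π²/2.1² - 2.5.
First three modes:
  n=1: λ₁ = 2.87π²/2.1² - 2.5 ≈ 3.923
  n=2: λ₂ = 11.48π²/2.1² - 2.5 ≈ 23.192
  n=3: λ₃ = 25.83π²/2.1² - 2.5 ≈ 55.308
Since 2.87π²/2.1² ≈ 6.423 > 2.5, all λₙ > 0.
The n=1 mode decays slowest → dominates as t → ∞.
Asymptotic: φ ~ c₁ sin(πx/2.1) e^{-λ₁t} with decay rate λ₁ ≈ 3.923.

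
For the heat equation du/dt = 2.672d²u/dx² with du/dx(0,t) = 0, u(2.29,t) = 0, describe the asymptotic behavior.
u → 0. Heat escapes through the Dirichlet boundary.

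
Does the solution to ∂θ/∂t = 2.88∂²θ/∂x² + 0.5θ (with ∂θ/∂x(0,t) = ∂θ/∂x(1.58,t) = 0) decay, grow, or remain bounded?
θ grows unboundedly. With Neumann BCs the constant mode has diffusion eigenvalue 0, so any r > 0 makes it grow like e^(0.5t); solution grows exponentially.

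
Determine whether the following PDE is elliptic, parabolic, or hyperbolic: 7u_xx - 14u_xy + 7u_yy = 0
Coefficients: A = 7, B = -14, C = 7. B² - 4AC = 0, which is zero, so the equation is parabolic.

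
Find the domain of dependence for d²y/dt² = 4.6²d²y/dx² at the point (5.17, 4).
Domain of dependence: [-13.23, 23.57]. Signals travel at speed 4.6, so data within |x - 5.17| ≤ 4.6·4 = 18.4 can reach the point.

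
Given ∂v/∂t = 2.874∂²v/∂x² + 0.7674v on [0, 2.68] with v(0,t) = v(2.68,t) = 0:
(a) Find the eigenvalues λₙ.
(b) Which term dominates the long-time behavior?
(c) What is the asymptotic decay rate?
Eigenvalues: λₙ = 2.874n²π²/2.68² - 0.7674.
First three modes:
  n=1: λ₁ = 2.874π²/2.68² - 0.7674 ≈ 3.182
  n=2: λ₂ = 11.496π²/2.68² - 0.7674 ≈ 15.03
  n=3: λ₃ = 25.866π²/2.68² - 0.7674 ≈ 34.776
Since 2.874π²/2.68² ≈ 3.949 > 0.7674, all λₙ > 0.
The n=1 mode decays slowest → dominates as t → ∞.
Asymptotic: v ~ c₁ sin(πx/2.68) e^{-λ₁t} with decay rate λ₁ ≈ 3.182.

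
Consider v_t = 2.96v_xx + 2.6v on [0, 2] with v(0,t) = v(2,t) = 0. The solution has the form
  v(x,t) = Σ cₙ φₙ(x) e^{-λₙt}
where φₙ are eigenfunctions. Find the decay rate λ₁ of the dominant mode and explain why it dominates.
Eigenvalues: λₙ = 2.96n²π²/2² - 2.6.
First three modes:
  n=1: λ₁ = 2.96π²/2² - 2.6 ≈ 4.704
  n=2: λ₂ = 11.84π²/2² - 2.6 ≈ 26.614
  n=3: λ₃ = 26.64π²/2² - 2.6 ≈ 63.132
Since 2.96π²/2² ≈ 7.304 > 2.6, all λₙ > 0.
The n=1 mode decays slowest → dominates as t → ∞.
Asymptotic: v ~ c₁ sin(πx/2) e^{-λ₁t} with decay rate λ₁ ≈ 4.704.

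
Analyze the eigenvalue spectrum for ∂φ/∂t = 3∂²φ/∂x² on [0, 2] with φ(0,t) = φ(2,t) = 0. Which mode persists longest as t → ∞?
Eigenvalues: λₙ = 3n²π²/2².
First three modes:
  n=1: λ₁ = 3π²/2² ≈ 7.402
  n=2: λ₂ = 12π²/2² ≈ 29.609 (4× faster decay)
  n=3: λ₃ = 27π²/2² ≈ 66.62 (9× faster decay)
As t → ∞, higher modes decay exponentially faster. The n=1 mode dominates: φ ~ c₁ sin(πx/2) e^{-λ₁t}.
Decay rate: λ₁ = 3π²/2² ≈ 7.402.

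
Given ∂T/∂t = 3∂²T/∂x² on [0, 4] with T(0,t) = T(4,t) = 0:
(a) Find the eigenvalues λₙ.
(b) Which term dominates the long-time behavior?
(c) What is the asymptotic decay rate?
Eigenvalues: λₙ = 3n²π²/4².
First three modes:
  n=1: λ₁ = 3π²/4² ≈ 1.851
  n=2: λ₂ = 12π²/4² ≈ 7.402 (4× faster decay)
  n=3: λ₃ = 27π²/4² ≈ 16.655 (9× faster decay)
As t → ∞, higher modes decay exponentially faster. The n=1 mode dominates: T ~ c₁ sin(πx/4) e^{-λ₁t}.
Decay rate: λ₁ = 3π²/4² ≈ 1.851.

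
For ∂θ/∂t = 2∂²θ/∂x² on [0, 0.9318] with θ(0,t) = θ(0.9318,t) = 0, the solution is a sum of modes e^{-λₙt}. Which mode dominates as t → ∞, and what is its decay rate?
Eigenvalues: λₙ = 2n²π²/0.9318².
First three modes:
  n=1: λ₁ = 2π²/0.9318² ≈ 22.734
  n=2: λ₂ = 8π²/0.9318² ≈ 90.938 (4× faster decay)
  n=3: λ₃ = 18π²/0.9318² ≈ 204.61 (9× faster decay)
As t → ∞, higher modes decay exponentially faster. The n=1 mode dominates: θ ~ c₁ sin(πx/0.9318) e^{-λ₁t}.
Decay rate: λ₁ = 2π²/0.9318² ≈ 22.734.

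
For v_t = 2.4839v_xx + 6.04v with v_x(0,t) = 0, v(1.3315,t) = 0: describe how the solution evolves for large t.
v grows unboundedly. Reaction dominates diffusion (r=6.04 > κπ²/(4L²)≈3.46); solution grows exponentially.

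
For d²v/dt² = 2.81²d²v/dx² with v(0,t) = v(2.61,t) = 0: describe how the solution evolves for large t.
v oscillates (no decay). Energy is conserved; the solution oscillates indefinitely as standing waves.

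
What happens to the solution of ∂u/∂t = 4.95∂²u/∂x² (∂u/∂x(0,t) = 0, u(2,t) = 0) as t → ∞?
u → 0. Heat escapes through the Dirichlet boundary.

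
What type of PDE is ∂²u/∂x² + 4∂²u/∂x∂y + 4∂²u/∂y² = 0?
With A = 1, B = 4, C = 4, the discriminant is 0. This is a parabolic PDE.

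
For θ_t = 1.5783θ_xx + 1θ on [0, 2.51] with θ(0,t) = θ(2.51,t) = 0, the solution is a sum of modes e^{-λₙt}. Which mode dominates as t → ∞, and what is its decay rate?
Eigenvalues: λₙ = 1.5783n²π²/2.51² - 1.
First three modes:
  n=1: λ₁ = 1.5783π²/2.51² - 1 ≈ 1.473
  n=2: λ₂ = 6.3132π²/2.51² - 1 ≈ 8.89
  n=3: λ₃ = 14.2047π²/2.51² - 1 ≈ 21.253
Since 1.5783π²/2.51² ≈ 2.473 > 1, all λₙ > 0.
The n=1 mode decays slowest → dominates as t → ∞.
Asymptotic: θ ~ c₁ sin(πx/2.51) e^{-λ₁t} with decay rate λ₁ ≈ 1.473.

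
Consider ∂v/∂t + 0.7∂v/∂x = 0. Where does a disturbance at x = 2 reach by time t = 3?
At x = 4.1. The characteristic carries data from (2, 0) to (4.1, 3).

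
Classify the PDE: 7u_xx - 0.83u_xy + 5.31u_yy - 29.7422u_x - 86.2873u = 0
A = 7, B = -0.83, C = 5.31. Discriminant B² - 4AC = -147.9911. Since -147.9911 < 0, elliptic.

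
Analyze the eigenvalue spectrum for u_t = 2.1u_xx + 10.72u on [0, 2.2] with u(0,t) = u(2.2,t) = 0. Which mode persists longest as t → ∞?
Eigenvalues: λₙ = 2.1n²π²/2.2² - 10.72.
First three modes:
  n=1: λ₁ = 2.1π²/2.2² - 10.72 ≈ -6.438
  n=2: λ₂ = 8.4π²/2.2² - 10.72 ≈ 6.409
  n=3: λ₃ = 18.9π²/2.2² - 10.72 ≈ 27.82
Since 2.1π²/2.2² ≈ 4.282 < 10.72, λ₁ < 0.
The n=1 mode grows fastest (−λₙ is largest for n=1) → dominates.
Asymptotic: u ~ c₁ sin(πx/2.2) e^{6.438t} (exponential growth at rate −λ₁ ≈ 6.438).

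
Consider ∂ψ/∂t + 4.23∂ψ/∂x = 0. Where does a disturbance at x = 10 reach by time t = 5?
At x = 31.15. The characteristic carries data from (10, 0) to (31.15, 5).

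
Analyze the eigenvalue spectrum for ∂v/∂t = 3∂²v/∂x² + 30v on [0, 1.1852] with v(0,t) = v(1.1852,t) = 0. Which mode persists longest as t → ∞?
Eigenvalues: λₙ = 3n²π²/1.1852² - 30.
First three modes:
  n=1: λ₁ = 3π²/1.1852² - 30 ≈ -8.922
  n=2: λ₂ = 12π²/1.1852² - 30 ≈ 54.314
  n=3: λ₃ = 27π²/1.1852² - 30 ≈ 159.706
Since 3π²/1.1852² ≈ 21.078 < 30, λ₁ < 0.
The n=1 mode grows fastest (−λₙ is largest for n=1) → dominates.
Asymptotic: v ~ c₁ sin(πx/1.1852) e^{8.922t} (exponential growth at rate −λ₁ ≈ 8.922).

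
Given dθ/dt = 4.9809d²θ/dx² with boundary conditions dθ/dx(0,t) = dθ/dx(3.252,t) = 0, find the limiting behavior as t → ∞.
θ → constant (steady state). Heat is conserved (no flux at boundaries); solution approaches the spatial average.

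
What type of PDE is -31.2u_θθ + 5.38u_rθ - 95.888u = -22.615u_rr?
Rewriting in standard form: 22.615u_rr + 5.38u_rθ - 31.2u_θθ - 95.888u = 0. With A = 22.615, B = 5.38, C = -31.2, the discriminant is 2851.2964. This is a hyperbolic PDE.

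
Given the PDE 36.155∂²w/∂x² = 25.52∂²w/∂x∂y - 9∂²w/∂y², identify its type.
Rewriting in standard form: 36.155∂²w/∂x² - 25.52∂²w/∂x∂y + 9∂²w/∂y² = 0. The second-order coefficients are A = 36.155, B = -25.52, C = 9. Since B² - 4AC = -650.3096 < 0, this is an elliptic PDE.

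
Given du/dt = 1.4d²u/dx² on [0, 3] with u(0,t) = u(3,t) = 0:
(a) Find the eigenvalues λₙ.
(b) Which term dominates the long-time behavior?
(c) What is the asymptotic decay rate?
Eigenvalues: λₙ = 1.4n²π²/3².
First three modes:
  n=1: λ₁ = 1.4π²/3² ≈ 1.535
  n=2: λ₂ = 5.6π²/3² ≈ 6.141 (4× faster decay)
  n=3: λ₃ = 12.6π²/3² ≈ 13.817 (9× faster decay)
As t → ∞, higher modes decay exponentially faster. The n=1 mode dominates: u ~ c₁ sin(πx/3) e^{-λ₁t}.
Decay rate: λ₁ = 1.4π²/3² ≈ 1.535.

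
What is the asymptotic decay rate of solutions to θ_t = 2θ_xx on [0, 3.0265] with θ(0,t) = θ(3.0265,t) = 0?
Eigenvalues: λₙ = 2n²π²/3.0265².
First three modes:
  n=1: λ₁ = 2π²/3.0265² ≈ 2.155
  n=2: λ₂ = 8π²/3.0265² ≈ 8.62 (4× faster decay)
  n=3: λ₃ = 18π²/3.0265² ≈ 19.395 (9× faster decay)
As t → ∞, higher modes decay exponentially faster. The n=1 mode dominates: θ ~ c₁ sin(πx/3.0265) e^{-λ₁t}.
Decay rate: λ₁ = 2π²/3.0265² ≈ 2.155.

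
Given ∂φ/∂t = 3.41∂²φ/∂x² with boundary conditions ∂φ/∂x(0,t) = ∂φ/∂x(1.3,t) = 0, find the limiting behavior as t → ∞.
φ → constant (steady state). Heat is conserved (no flux at boundaries); solution approaches the spatial average.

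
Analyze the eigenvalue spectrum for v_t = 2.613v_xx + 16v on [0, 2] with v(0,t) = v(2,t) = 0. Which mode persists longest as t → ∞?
Eigenvalues: λₙ = 2.613n²π²/2² - 16.
First three modes:
  n=1: λ₁ = 2.613π²/2² - 16 ≈ -9.553
  n=2: λ₂ = 10.452π²/2² - 16 ≈ 9.789
  n=3: λ₃ = 23.517π²/2² - 16 ≈ 42.026
Since 2.613π²/2² ≈ 6.447 < 16, λ₁ < 0.
The n=1 mode grows fastest (−λₙ is largest for n=1) → dominates.
Asymptotic: v ~ c₁ sin(πx/2) e^{9.553t} (exponential growth at rate −λ₁ ≈ 9.553).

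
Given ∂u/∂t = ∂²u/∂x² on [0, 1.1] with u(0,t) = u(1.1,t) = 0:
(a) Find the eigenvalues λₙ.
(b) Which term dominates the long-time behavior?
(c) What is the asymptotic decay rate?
Eigenvalues: λₙ = n²π²/1.1².
First three modes:
  n=1: λ₁ = π²/1.1² ≈ 8.157
  n=2: λ₂ = 4π²/1.1² ≈ 32.627 (4× faster decay)
  n=3: λ₃ = 9π²/1.1² ≈ 73.41 (9× faster decay)
As t → ∞, higher modes decay exponentially faster. The n=1 mode dominates: u ~ c₁ sin(πx/1.1) e^{-λ₁t}.
Decay rate: λ₁ = π²/1.1² ≈ 8.157.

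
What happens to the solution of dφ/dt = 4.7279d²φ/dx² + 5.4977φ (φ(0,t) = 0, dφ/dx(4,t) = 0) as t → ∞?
φ grows unboundedly. Reaction dominates diffusion (r=5.4977 > κπ²/(4L²)≈0.73); solution grows exponentially.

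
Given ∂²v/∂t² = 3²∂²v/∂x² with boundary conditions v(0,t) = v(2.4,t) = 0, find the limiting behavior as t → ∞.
v oscillates (no decay). Energy is conserved; the solution oscillates indefinitely as standing waves.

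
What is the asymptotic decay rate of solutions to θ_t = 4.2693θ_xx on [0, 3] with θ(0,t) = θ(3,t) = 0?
Eigenvalues: λₙ = 4.2693n²π²/3².
First three modes:
  n=1: λ₁ = 4.2693π²/3² ≈ 4.682
  n=2: λ₂ = 17.0772π²/3² ≈ 18.727 (4× faster decay)
  n=3: λ₃ = 38.4237π²/3² ≈ 42.136 (9× faster decay)
As t → ∞, higher modes decay exponentially faster. The n=1 mode dominates: θ ~ c₁ sin(πx/3) e^{-λ₁t}.
Decay rate: λ₁ = 4.2693π²/3² ≈ 4.682.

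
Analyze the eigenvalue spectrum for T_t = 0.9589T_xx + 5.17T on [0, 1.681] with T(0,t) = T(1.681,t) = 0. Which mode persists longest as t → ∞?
Eigenvalues: λₙ = 0.9589n²π²/1.681² - 5.17.
First three modes:
  n=1: λ₁ = 0.9589π²/1.681² - 5.17 ≈ -1.821
  n=2: λ₂ = 3.8356π²/1.681² - 5.17 ≈ 8.227
  n=3: λ₃ = 8.6301π²/1.681² - 5.17 ≈ 24.973
Since 0.9589π²/1.681² ≈ 3.349 < 5.17, λ₁ < 0.
The n=1 mode grows fastest (−λₙ is largest for n=1) → dominates.
Asymptotic: T ~ c₁ sin(πx/1.681) e^{1.821t} (exponential growth at rate −λ₁ ≈ 1.821).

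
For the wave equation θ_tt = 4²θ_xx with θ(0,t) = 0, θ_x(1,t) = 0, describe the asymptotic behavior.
θ oscillates (no decay). Energy is conserved; the solution oscillates indefinitely as standing waves.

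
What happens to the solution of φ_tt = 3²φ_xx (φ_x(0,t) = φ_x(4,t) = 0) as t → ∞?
φ oscillates about a mean that drifts linearly in t (generically unbounded; no decay). There is no damping, so the nonconstant modes persist as standing waves (energy conserved, no decay). But with Neumann conditions at both ends the constant mode has eigenvalue 0: the spatial mean M(t) of φ satisfies M'' = 0, so M(t) = M(0) + M'(0)·t. Unless the initial velocity has zero mean (∫φ_t(x,0)dx = 0), the solution grows linearly in t (unbounded, though not exponentially); if it does have zero mean, the solution stays bounded and simply oscillates.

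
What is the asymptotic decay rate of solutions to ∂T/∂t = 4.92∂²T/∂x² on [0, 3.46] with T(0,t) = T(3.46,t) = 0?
Eigenvalues: λₙ = 4.92n²π²/3.46².
First three modes:
  n=1: λ₁ = 4.92π²/3.46² ≈ 4.056
  n=2: λ₂ = 19.68π²/3.46² ≈ 16.225 (4× faster decay)
  n=3: λ₃ = 44.28π²/3.46² ≈ 36.505 (9× faster decay)
As t → ∞, higher modes decay exponentially faster. The n=1 mode dominates: T ~ c₁ sin(πx/3.46) e^{-λ₁t}.
Decay rate: λ₁ = 4.92π²/3.46² ≈ 4.056.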